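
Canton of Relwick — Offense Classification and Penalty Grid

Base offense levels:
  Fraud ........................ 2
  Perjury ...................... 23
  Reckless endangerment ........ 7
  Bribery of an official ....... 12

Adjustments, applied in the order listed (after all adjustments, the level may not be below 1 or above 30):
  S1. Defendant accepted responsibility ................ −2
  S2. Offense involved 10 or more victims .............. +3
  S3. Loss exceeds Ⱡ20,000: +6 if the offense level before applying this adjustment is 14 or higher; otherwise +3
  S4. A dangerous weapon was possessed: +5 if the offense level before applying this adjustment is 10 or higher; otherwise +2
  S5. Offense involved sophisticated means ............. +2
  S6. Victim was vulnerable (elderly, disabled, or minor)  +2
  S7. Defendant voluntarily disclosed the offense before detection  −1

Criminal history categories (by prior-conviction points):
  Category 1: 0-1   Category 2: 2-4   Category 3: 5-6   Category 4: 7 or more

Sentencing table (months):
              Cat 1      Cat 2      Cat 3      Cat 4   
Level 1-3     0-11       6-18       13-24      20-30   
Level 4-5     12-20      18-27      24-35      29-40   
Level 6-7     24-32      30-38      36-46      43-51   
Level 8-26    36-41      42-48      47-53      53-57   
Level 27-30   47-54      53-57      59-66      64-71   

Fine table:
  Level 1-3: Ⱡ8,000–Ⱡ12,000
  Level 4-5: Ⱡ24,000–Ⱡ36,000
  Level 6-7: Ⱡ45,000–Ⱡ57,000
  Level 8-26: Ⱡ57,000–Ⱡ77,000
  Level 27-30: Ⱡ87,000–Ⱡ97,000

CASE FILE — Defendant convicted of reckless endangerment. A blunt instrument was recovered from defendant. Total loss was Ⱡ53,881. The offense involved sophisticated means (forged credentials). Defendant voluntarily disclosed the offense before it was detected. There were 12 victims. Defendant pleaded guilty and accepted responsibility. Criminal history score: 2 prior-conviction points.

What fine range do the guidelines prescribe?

Base offense level for reckless endangerment: 7.
S1 applies: 7 − 2 = 5.
S2 applies: 5 + 3 = 8.
S3 applies (level before this adjustment is 8 < 14, so +3): 8 + 3 = 11.
S4 applies (level before this adjustment is 11 ≥ 10, so +5): 11 + 5 = 16.
S5 applies: 16 + 2 = 18.
S7 applies: 18 − 1 = 17.
Final offense level: 17.
Level 17 falls in the 8-26 band.
Fine table: Level 8-26 → Ⱡ57,000–Ⱡ77,000.

Ⱡ57,000–Ⱡ77,000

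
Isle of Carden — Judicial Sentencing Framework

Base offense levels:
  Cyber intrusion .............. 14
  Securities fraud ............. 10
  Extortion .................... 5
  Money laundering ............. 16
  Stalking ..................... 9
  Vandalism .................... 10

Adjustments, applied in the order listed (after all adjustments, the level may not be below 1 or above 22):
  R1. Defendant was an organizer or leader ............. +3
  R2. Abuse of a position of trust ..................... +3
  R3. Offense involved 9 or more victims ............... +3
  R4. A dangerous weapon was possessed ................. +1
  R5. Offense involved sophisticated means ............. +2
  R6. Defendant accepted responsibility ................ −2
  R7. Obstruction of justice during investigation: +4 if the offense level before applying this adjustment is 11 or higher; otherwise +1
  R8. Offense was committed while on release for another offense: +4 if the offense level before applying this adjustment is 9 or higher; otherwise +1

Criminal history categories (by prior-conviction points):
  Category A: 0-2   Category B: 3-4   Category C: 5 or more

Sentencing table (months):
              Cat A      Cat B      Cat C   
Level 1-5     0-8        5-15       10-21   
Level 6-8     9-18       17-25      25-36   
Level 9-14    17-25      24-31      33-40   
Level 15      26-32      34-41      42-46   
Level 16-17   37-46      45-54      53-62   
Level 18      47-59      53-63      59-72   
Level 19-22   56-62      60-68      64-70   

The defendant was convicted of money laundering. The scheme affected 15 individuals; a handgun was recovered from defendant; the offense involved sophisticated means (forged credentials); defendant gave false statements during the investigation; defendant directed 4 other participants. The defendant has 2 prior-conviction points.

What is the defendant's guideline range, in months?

56-62 months

Base offense level for money laundering: 16.
R1 applies: 16 + 3 = 19.
R2 does not apply.
R3 applies: 19 + 3 = 22.
R4 applies: 22 + 1 = 23.
R5 applies: 23 + 2 = 25.
R7 applies (level before this adjustment is 25 ≥ 11, so +4): 25 + 4 = 29.
Level 29 exceeds the maximum of 22; capped at 22.
Final offense level: 22.
Criminal history: 2 prior points → Category A (0-2).
Level 22 falls in the 19-22 band.
Grid: Level 19-22 × Category A = 56-62 months.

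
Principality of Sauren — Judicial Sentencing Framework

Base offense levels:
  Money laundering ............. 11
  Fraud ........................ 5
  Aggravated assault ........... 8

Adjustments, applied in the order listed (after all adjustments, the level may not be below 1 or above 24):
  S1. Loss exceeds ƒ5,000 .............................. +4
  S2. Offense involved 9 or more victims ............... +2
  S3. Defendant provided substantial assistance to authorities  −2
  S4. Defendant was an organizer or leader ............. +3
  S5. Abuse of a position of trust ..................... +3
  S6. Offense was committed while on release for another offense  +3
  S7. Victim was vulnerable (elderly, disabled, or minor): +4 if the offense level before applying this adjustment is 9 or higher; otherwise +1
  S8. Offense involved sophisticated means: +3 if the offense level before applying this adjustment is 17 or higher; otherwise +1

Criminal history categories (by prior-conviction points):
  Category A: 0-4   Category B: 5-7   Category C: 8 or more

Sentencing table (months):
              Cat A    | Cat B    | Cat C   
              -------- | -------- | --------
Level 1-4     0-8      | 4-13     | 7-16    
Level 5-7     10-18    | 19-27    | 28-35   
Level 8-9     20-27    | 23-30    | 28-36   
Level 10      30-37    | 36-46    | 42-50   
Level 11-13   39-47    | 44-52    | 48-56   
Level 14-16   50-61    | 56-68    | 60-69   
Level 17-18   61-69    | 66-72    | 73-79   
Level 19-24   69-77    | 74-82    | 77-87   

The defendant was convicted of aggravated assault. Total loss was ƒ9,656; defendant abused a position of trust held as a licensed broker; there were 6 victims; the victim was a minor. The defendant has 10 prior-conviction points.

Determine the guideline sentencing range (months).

Base offense level for aggravated assault: 8.
S1 applies: 8 + 4 = 12.
S2 does not apply.
S3 does not apply.
S5 applies: 12 + 3 = 15.
S6 does not apply.
S7 applies (level before this adjustment is 15 ≥ 9, so +4): 15 + 4 = 19.
S8 does not apply.
Final offense level: 19.
Criminal history: 10 prior points → Category C (8+).
Level 19 falls in the 19-24 band.
Grid: Level 19-24 × Category C = 77-87 months.

77-87 months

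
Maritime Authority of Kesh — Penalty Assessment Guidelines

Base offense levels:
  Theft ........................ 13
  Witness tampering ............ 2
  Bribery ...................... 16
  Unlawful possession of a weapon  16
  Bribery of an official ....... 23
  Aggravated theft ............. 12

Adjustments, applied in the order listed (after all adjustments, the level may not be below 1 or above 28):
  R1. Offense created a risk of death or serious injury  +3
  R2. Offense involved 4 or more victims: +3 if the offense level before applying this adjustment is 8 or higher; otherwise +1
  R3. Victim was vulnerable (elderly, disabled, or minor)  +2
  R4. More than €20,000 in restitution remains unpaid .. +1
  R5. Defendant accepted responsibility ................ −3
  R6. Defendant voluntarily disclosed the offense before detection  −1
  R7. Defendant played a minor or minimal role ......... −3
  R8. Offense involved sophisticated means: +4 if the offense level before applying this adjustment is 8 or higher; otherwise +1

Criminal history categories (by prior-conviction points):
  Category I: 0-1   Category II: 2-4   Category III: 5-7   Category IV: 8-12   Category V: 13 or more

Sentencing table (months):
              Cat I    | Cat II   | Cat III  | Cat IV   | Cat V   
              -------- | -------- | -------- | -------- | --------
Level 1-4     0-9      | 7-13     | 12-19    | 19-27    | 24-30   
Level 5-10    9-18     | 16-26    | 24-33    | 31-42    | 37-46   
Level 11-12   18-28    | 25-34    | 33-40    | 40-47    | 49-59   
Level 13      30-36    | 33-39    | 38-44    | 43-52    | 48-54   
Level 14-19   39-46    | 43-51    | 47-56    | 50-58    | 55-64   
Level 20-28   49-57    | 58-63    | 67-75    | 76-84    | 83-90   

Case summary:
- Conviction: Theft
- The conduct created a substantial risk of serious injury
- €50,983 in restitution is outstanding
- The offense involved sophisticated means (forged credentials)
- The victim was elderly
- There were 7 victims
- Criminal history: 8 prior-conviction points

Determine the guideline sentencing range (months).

Base offense level for theft: 13.
R1 applies: 13 + 3 = 16.
R2 applies (level before this adjustment is 16 ≥ 8, so +3): 16 + 3 = 19.
R3 applies: 19 + 2 = 21.
R4 applies: 21 + 1 = 22.
R5 does not apply.
R6 does not apply.
R7 does not apply.
R8 applies (level before this adjustment is 22 ≥ 8, so +4): 22 + 4 = 26.
Final offense level: 26.
Criminal history: 8 prior points → Category IV (8-12).
Level 26 falls in the 20-28 band.
Grid: Level 20-28 × Category IV = 76-84 months.

76-84 months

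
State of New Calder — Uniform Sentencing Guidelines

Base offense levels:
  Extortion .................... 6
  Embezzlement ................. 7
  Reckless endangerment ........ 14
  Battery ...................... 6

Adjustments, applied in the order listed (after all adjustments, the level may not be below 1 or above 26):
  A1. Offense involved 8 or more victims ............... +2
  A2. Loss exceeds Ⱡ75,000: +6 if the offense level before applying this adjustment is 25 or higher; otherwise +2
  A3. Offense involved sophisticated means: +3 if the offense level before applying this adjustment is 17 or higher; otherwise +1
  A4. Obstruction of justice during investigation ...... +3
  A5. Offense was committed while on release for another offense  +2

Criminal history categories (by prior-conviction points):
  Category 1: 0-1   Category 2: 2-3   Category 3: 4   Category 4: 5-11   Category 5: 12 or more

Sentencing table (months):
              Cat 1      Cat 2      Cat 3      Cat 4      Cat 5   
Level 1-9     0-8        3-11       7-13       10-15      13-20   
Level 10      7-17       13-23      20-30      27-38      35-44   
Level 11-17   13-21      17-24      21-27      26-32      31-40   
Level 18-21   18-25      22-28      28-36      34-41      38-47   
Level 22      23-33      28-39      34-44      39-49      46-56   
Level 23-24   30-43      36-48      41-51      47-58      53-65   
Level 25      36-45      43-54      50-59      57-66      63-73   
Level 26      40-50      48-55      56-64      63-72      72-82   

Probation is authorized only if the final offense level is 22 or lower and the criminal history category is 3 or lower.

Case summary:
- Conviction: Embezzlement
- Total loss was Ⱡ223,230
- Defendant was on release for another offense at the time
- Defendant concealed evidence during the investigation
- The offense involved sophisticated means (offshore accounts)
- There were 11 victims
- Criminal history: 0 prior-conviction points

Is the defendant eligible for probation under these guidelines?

Base offense level for embezzlement: 7.
A1 applies: 7 + 2 = 9.
A2 applies (level before this adjustment is 9 < 25, so +2): 9 + 2 = 11.
A3 applies (level before this adjustment is 11 < 17, so +1): 11 + 1 = 12.
A4 applies: 12 + 3 = 15.
A5 applies: 15 + 2 = 17.
Final offense level: 17.
Criminal history: 0 prior points → Category 1 (0-1).
Level 17 falls in the 11-17 band.
Grid: Level 11-17 × Category 1 = 13-21 months.
Probation check: level 17 ≤ 22 and category 1 ≤ 3 → eligible.

Yes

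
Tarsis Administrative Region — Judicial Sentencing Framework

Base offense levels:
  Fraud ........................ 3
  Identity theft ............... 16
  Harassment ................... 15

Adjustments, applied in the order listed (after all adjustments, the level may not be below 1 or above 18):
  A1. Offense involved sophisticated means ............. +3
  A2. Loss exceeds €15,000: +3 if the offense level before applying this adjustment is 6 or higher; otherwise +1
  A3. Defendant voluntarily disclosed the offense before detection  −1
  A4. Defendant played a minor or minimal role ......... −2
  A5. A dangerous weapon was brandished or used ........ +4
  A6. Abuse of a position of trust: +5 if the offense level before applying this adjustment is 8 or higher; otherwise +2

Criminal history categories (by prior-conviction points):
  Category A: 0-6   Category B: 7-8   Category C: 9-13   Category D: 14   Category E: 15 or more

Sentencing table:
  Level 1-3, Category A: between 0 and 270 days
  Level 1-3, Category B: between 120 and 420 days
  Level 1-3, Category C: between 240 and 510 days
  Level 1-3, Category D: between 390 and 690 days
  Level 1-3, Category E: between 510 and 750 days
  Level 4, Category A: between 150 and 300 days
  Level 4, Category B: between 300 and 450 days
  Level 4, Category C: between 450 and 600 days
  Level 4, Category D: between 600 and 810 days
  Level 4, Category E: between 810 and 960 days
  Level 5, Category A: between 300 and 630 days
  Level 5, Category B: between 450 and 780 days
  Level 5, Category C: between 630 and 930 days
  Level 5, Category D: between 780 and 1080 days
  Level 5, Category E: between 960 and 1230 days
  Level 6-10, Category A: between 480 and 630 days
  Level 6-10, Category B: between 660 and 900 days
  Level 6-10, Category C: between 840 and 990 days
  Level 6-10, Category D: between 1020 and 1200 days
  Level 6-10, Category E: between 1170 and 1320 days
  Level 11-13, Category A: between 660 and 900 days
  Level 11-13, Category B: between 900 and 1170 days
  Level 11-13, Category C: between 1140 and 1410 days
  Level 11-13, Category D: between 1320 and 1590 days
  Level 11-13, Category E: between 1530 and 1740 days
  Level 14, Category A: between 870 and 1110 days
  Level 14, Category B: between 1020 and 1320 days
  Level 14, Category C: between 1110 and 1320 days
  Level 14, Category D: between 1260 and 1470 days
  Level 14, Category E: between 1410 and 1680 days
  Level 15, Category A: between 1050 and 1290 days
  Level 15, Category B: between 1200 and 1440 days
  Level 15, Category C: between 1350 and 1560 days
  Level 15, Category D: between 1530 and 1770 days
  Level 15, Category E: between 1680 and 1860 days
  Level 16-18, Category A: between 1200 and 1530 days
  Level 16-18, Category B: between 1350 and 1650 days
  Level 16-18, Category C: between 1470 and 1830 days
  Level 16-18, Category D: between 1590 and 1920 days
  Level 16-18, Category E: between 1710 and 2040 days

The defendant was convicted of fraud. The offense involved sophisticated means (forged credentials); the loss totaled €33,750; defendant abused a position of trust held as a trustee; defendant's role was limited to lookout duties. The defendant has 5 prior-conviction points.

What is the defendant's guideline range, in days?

480-630 days

Base offense level for fraud: 3.
A1 applies: 3 + 3 = 6.
A2 applies (level before this adjustment is 6 ≥ 6, so +3): 6 + 3 = 9.
A3 does not apply.
A4 applies: 9 − 2 = 7.
A5 does not apply.
A6 applies (level before this adjustment is 7 < 8, so +2): 7 + 2 = 9.
Final offense level: 9.
Criminal history: 5 prior points → Category A (0-6).
Level 9 falls in the 6-10 band.
Grid: Level 6-10 × Category A = 480-630 days.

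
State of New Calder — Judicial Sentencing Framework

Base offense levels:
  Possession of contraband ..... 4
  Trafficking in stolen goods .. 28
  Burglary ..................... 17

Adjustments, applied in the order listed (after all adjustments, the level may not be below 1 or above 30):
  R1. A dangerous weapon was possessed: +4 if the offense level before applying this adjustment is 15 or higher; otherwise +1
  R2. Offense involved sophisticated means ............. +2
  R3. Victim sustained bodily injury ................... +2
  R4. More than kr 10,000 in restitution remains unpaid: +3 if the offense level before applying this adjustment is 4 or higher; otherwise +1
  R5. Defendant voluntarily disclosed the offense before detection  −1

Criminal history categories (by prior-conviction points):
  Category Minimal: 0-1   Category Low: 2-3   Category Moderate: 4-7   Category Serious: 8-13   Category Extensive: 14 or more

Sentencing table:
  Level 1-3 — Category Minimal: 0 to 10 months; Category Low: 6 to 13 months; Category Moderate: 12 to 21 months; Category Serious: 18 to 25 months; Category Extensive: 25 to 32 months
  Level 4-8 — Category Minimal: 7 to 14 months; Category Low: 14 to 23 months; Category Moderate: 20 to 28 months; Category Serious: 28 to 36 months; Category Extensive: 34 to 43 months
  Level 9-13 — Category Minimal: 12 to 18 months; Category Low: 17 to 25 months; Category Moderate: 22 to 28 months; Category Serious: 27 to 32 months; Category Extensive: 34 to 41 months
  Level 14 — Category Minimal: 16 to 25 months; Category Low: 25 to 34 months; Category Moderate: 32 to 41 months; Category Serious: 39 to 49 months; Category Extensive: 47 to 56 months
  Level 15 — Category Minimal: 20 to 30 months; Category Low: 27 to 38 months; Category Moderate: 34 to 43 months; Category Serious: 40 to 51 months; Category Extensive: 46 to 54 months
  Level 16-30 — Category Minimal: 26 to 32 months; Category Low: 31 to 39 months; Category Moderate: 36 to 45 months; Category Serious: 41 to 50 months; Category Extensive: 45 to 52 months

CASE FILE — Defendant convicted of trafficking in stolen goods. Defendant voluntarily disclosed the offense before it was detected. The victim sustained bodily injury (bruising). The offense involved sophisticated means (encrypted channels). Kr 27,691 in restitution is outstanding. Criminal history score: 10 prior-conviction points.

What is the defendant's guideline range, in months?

41-50 months

Base offense level for trafficking in stolen goods: 28.
R2 applies: 28 + 2 = 30.
R3 applies: 30 + 2 = 32.
R4 applies (level before this adjustment is 32 ≥ 4, so +3): 32 + 3 = 35.
R5 applies: 35 − 1 = 34.
Level 34 exceeds the maximum of 30; capped at 30.
Final offense level: 30.
Criminal history: 10 prior points → Category Serious (8-13).
Level 30 falls in the 16-30 band.
Grid: Level 16-30 × Category Serious = 41-50 months.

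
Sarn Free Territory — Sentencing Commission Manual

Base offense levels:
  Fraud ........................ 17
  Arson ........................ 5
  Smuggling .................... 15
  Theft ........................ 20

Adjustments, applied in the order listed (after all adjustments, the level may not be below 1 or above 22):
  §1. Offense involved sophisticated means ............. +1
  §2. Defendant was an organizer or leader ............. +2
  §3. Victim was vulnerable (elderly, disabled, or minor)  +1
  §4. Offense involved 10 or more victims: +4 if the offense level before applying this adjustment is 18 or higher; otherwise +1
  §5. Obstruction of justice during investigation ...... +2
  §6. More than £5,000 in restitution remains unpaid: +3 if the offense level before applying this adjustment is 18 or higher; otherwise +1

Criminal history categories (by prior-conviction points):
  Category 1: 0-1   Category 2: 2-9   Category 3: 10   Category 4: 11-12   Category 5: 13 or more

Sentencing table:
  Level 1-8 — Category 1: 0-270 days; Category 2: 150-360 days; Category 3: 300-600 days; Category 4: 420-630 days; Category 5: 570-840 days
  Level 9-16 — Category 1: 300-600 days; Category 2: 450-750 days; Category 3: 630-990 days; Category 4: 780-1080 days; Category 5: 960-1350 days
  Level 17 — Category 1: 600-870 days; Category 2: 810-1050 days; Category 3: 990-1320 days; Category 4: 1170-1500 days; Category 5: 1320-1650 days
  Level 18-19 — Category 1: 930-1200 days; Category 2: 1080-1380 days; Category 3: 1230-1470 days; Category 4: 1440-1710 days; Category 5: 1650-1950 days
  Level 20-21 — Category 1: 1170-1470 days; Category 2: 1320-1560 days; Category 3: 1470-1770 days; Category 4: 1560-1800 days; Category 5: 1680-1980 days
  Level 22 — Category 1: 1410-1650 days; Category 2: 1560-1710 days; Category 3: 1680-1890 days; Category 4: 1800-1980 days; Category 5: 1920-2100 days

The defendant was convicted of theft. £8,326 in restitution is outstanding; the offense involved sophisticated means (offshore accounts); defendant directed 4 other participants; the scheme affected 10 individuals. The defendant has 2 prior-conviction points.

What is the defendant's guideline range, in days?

1560-1710 days

Base offense level for theft: 20.
§1 applies: 20 + 1 = 21.
§2 applies: 21 + 2 = 23.
§4 applies (level before this adjustment is 23 ≥ 18, so +4): 23 + 4 = 27.
§6 applies (level before this adjustment is 27 ≥ 18, so +3): 27 + 3 = 30.
Level 30 exceeds the maximum of 22; capped at 22.
Final offense level: 22.
Criminal history: 2 prior points → Category 2 (2-9).
Level 22 falls in the 22 band.
Grid: Level 22 × Category 2 = 1560-1710 days.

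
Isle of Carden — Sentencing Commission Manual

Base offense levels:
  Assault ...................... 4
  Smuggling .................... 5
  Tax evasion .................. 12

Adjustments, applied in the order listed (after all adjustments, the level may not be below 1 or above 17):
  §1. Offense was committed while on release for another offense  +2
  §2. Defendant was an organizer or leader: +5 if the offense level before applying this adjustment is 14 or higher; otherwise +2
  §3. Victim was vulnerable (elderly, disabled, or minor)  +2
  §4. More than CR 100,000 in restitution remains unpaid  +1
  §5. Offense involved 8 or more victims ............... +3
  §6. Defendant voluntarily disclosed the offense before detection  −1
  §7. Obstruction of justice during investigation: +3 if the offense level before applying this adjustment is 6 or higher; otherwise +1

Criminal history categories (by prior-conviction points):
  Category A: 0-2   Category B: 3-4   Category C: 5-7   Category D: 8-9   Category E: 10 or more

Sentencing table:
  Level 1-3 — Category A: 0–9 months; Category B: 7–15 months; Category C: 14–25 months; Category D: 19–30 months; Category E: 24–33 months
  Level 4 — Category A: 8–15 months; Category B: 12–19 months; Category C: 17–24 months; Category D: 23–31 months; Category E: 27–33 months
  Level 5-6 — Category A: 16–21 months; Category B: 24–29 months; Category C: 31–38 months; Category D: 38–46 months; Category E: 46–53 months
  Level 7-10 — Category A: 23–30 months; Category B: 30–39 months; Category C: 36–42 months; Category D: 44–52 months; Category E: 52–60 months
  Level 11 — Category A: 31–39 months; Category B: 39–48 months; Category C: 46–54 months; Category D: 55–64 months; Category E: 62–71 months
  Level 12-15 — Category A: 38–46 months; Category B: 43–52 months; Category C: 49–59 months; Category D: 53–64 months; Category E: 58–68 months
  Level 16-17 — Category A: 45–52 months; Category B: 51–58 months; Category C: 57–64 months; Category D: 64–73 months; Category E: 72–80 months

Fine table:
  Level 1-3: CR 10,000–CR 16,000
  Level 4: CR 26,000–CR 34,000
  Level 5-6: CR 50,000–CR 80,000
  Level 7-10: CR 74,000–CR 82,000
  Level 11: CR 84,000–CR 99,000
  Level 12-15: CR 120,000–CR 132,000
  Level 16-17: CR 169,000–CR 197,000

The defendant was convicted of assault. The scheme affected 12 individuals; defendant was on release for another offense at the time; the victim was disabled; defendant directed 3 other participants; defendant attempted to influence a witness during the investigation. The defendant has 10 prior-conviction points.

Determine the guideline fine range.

Base offense level for assault: 4.
§1 applies: 4 + 2 = 6.
§2 applies (level before this adjustment is 6 < 14, so +2): 6 + 2 = 8.
§3 applies: 8 + 2 = 10.
§5 applies: 10 + 3 = 13.
§7 applies (level before this adjustment is 13 ≥ 6, so +3): 13 + 3 = 16.
Final offense level: 16.
Level 16 falls in the 16-17 band.
Fine table: Level 16-17 → CR 169,000–CR 197,000.

CR 169,000–CR 197,000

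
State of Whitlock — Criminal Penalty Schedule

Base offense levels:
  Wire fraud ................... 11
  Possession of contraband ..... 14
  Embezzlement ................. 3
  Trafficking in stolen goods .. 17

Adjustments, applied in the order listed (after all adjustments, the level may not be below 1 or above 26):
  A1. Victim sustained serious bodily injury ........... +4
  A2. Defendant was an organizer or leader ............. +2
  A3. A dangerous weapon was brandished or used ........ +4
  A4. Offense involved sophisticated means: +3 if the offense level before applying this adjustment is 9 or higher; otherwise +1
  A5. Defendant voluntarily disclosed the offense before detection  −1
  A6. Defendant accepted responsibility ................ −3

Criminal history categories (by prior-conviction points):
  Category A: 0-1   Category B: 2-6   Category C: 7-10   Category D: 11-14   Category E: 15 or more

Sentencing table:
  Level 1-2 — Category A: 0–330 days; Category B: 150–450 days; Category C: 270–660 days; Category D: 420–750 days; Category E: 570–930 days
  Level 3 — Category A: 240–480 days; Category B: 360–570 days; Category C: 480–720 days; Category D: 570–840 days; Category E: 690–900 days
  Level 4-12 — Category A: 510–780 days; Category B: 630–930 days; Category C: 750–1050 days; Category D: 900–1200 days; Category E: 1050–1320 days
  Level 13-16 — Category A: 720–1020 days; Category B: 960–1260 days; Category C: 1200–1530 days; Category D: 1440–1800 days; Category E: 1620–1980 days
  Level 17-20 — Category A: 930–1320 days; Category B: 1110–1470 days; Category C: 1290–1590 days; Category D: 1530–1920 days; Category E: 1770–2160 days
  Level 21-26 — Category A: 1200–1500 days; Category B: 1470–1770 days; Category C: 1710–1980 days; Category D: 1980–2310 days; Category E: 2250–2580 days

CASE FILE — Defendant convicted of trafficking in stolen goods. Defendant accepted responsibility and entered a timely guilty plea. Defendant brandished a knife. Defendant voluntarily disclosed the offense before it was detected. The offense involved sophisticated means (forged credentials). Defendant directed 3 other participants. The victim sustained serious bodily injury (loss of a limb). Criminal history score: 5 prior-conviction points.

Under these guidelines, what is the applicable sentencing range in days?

Base offense level for trafficking in stolen goods: 17.
A1 applies: 17 + 4 = 21.
A2 applies: 21 + 2 = 23.
A3 applies: 23 + 4 = 27.
A4 applies (level before this adjustment is 27 ≥ 9, so +3): 27 + 3 = 30.
A5 applies: 30 − 1 = 29.
A6 applies: 29 − 3 = 26.
Final offense level: 26.
Criminal history: 5 prior points → Category B (2-6).
Level 26 falls in the 21-26 band.
Grid: Level 21-26 × Category B = 1470-1770 days.

1470-1770 days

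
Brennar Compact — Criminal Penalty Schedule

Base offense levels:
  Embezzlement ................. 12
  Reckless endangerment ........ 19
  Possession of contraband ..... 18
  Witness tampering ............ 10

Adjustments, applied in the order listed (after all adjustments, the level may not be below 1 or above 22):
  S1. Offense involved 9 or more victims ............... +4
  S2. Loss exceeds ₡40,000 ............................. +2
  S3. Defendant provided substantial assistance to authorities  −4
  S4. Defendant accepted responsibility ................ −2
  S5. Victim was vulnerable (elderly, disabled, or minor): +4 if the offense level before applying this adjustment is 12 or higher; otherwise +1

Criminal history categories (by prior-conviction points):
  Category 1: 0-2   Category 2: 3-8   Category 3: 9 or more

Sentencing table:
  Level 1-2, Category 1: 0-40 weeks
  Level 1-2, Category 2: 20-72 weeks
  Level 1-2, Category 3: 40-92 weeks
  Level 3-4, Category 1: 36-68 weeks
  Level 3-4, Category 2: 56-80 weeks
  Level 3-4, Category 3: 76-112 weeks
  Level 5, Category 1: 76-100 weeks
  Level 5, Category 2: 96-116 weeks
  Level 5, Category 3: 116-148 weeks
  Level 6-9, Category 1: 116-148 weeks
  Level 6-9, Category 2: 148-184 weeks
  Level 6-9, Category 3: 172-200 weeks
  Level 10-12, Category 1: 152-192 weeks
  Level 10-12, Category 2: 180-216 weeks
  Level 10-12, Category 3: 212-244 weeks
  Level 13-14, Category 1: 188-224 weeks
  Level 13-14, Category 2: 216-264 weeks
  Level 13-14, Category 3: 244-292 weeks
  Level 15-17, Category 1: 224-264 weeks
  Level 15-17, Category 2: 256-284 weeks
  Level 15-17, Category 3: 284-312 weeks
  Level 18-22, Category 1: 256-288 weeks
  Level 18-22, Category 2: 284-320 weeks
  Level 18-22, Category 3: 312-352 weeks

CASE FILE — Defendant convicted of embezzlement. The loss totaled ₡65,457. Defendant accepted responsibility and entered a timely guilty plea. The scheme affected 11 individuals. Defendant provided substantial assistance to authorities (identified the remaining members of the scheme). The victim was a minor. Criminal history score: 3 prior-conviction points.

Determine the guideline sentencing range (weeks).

256-284 weeks

Base offense level for embezzlement: 12.
S1 applies: 12 + 4 = 16.
S2 applies: 16 + 2 = 18.
S3 applies: 18 − 4 = 14.
S4 applies: 14 − 2 = 12.
S5 applies (level before this adjustment is 12 ≥ 12, so +4): 12 + 4 = 16.
Final offense level: 16.
Criminal history: 3 prior points → Category 2 (3-8).
Level 16 falls in the 15-17 band.
Grid: Level 15-17 × Category 2 = 256-284 weeks.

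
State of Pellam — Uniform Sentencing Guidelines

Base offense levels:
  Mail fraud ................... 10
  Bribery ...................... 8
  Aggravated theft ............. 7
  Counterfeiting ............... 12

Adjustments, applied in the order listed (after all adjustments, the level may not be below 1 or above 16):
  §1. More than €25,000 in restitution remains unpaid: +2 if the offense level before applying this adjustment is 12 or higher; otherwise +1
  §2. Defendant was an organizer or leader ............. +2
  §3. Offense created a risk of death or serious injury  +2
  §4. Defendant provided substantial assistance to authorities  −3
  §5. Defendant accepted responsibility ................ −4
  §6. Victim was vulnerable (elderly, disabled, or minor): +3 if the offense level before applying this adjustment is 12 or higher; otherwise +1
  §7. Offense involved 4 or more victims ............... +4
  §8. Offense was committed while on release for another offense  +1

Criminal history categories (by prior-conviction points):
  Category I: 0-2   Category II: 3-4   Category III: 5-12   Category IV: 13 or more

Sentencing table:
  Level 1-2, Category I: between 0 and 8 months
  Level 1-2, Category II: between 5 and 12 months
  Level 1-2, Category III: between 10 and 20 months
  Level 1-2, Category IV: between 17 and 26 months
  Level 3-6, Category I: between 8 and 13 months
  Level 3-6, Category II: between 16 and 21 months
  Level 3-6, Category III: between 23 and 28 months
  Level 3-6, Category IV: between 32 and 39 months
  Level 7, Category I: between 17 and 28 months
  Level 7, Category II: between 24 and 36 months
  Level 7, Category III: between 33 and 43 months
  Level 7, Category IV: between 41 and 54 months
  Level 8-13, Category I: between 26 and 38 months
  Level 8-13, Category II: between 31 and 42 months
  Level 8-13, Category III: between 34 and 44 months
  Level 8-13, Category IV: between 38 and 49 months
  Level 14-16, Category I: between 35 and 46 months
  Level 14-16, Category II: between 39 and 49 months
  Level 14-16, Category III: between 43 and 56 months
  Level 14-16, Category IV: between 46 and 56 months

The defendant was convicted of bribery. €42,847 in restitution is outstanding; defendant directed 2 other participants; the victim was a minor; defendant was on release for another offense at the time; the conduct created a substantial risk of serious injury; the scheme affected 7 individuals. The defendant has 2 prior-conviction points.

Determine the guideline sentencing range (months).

35-46 months

Base offense level for bribery: 8.
§1 applies (level before this adjustment is 8 < 12, so +1): 8 + 1 = 9.
§2 applies: 9 + 2 = 11.
§3 applies: 11 + 2 = 13.
§4 does not apply.
§6 applies (level before this adjustment is 13 ≥ 12, so +3): 13 + 3 = 16.
§7 applies: 16 + 4 = 20.
§8 applies: 20 + 1 = 21.
Level 21 exceeds the maximum of 16; capped at 16.
Final offense level: 16.
Criminal history: 2 prior points → Category I (0-2).
Level 16 falls in the 14-16 band.
Grid: Level 14-16 × Category I = 35-46 months.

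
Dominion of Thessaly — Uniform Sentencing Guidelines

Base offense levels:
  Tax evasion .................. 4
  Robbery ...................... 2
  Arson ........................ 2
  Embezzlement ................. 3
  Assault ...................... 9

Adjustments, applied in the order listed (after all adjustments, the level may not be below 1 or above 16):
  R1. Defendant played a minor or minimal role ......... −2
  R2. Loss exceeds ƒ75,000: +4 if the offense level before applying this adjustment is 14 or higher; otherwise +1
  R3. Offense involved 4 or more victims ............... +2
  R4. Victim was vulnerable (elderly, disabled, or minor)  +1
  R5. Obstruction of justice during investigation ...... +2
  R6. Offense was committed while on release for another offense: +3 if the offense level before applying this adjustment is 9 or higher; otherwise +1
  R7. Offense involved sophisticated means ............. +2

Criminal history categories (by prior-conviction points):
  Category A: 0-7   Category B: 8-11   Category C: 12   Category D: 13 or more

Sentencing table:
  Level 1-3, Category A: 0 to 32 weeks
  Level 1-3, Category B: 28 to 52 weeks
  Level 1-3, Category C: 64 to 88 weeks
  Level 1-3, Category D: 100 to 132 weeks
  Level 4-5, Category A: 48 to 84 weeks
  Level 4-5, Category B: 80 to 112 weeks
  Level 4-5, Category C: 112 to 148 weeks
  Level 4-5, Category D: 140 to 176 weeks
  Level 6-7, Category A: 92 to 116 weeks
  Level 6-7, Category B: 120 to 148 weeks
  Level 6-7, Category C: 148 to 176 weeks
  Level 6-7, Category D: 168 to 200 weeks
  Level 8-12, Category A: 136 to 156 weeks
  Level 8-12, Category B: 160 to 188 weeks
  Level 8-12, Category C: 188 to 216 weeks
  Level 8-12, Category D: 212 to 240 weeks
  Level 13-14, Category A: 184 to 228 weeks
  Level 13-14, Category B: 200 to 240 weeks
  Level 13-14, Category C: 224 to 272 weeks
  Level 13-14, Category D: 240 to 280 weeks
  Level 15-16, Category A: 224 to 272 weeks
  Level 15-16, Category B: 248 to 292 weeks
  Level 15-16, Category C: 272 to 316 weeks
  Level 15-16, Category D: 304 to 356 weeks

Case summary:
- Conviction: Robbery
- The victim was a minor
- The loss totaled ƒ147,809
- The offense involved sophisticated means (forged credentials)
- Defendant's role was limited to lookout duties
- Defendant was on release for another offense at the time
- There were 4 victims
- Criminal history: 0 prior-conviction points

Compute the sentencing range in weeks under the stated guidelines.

92-116 weeks

Base offense level for robbery: 2.
R1 applies: 2 − 2 = 0.
R2 applies (level before this adjustment is 0 < 14, so +1): 0 + 1 = 1.
R3 applies: 1 + 2 = 3.
R4 applies: 3 + 1 = 4.
R5 does not apply.
R6 applies (level before this adjustment is 4 < 9, so +1): 4 + 1 = 5.
R7 applies: 5 + 2 = 7.
Final offense level: 7.
Criminal history: 0 prior points → Category A (0-7).
Level 7 falls in the 6-7 band.
Grid: Level 6-7 × Category A = 92-116 weeks.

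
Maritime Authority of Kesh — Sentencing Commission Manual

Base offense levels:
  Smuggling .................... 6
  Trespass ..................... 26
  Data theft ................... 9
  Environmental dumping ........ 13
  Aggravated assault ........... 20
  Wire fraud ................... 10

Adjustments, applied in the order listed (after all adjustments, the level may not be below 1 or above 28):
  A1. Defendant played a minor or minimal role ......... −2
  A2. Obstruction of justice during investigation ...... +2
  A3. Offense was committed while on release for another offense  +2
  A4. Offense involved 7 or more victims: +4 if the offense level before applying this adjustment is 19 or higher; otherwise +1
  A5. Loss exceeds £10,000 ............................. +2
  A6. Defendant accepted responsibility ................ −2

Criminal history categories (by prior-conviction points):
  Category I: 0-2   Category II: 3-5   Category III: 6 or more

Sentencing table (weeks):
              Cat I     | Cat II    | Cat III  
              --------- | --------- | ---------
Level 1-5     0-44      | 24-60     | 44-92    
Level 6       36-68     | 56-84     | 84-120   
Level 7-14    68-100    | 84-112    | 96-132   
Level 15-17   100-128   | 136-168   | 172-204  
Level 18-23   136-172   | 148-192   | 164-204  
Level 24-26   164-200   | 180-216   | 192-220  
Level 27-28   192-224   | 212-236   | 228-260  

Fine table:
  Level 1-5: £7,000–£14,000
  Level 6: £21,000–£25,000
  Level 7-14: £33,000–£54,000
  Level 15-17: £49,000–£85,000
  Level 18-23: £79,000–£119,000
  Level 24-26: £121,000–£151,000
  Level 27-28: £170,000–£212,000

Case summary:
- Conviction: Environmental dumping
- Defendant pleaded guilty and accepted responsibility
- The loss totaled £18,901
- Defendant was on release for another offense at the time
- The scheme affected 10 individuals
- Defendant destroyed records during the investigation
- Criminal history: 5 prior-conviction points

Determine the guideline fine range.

£79,000–£119,000

Base offense level for environmental dumping: 13.
A2 applies: 13 + 2 = 15.
A3 applies: 15 + 2 = 17.
A4 applies (level before this adjustment is 17 < 19, so +1): 17 + 1 = 18.
A5 applies: 18 + 2 = 20.
A6 applies: 20 − 2 = 18.
Final offense level: 18.
Level 18 falls in the 18-23 band.
Fine table: Level 18-23 → £79,000–£119,000.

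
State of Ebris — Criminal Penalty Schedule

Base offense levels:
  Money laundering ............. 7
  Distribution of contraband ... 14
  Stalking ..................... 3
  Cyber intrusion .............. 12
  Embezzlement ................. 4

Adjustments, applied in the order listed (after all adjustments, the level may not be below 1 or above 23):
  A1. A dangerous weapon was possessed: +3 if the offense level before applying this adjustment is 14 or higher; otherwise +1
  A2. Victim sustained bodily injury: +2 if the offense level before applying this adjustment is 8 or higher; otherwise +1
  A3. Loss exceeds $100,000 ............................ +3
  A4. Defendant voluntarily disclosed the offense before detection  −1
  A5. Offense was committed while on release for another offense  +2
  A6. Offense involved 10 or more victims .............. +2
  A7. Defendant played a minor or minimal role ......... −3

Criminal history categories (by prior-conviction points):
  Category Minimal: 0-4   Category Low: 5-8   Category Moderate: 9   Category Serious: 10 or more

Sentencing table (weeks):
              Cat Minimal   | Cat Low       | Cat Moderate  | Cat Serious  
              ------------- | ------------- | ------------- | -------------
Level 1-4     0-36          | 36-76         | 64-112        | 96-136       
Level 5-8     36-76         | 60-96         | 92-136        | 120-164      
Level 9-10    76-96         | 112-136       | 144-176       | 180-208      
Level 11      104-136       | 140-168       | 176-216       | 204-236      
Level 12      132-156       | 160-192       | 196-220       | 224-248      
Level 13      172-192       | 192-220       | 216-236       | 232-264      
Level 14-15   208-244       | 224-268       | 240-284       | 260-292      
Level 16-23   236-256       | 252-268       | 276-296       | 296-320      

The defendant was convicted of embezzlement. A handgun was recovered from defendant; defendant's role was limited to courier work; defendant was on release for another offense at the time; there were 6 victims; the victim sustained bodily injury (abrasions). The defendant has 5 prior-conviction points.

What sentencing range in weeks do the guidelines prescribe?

Base offense level for embezzlement: 4.
A1 applies (level before this adjustment is 4 < 14, so +1): 4 + 1 = 5.
A2 applies (level before this adjustment is 5 < 8, so +1): 5 + 1 = 6.
A4 does not apply.
A5 applies: 6 + 2 = 8.
A7 applies: 8 − 3 = 5.
Final offense level: 5.
Criminal history: 5 prior points → Category Low (5-8).
Level 5 falls in the 5-8 band.
Grid: Level 5-8 × Category Low = 60-96 weeks.

60-96 weeks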